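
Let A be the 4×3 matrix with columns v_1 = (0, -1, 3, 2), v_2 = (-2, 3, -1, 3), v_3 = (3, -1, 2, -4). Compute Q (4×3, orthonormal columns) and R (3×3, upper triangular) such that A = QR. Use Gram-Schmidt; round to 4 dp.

v_1 = (0, -1, 3, 2); ‖v_1‖ = 3.7417, so q_1 = (0.0000, -0.2673, 0.8018, 0.5345).
q_1·v_2 = 0.0000·(-2) + (-0.2673)·3 + 0.8018·(-1) + 0.5345·3 = 0.0000.
u_2 = v_2 + 0.0000·q_1 = (-2.0000, 3.0000, -1.0000, 3.0000).
‖u_2‖ = 4.7958, so q_2 = (-0.4170, 0.6255, -0.2085, 0.6255).
q_1·v_3 = 0.0000·3 + (-0.2673)·(-1) + 0.8018·2 + 0.5345·(-4) = -0.2673; q_2·v_3 = (-0.4170)·3 + 0.6255·(-1) + (-0.2085)·2 + 0.6255·(-4) = -4.7958.
u_3 = v_3 + 0.2673·q_1 + 4.7958·q_2 = (1.0000, 1.9286, 1.2143, -0.8571).
‖u_3‖ = 2.6322, so q_3 = (0.3799, 0.7327, 0.4613, -0.3256).

Q = [[0.0000, -0.4170, 0.3799], [-0.2673, 0.6255, 0.7327], [0.8018, -0.2085, 0.4613], [0.5345, 0.6255, -0.3256]], R = [[3.7417, 0.0000, -0.2673], [0.0000, 4.7958, -4.7958], [0.0000, 0.0000, 2.6322]]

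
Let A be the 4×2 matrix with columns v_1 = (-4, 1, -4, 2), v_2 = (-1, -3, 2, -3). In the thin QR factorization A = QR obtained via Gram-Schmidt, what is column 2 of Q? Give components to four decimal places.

v_1 = (-4, 1, -4, 2); ‖v_1‖ = 6.0828, so e_1 = (-0.6576, 0.1644, -0.6576, 0.3288).
e_1·v_2 = (-0.6576)·(-1) + 0.1644·(-3) + (-0.6576)·2 + 0.3288·(-3) = -2.1372.
u_2 = v_2 + 2.1372·e_1 = (-2.4054, -2.6486, 0.5946, -2.2973).
‖u_2‖ = 4.2933, so e_2 = (-0.5603, -0.6169, 0.1385, -0.5351).

e_2 = (-0.5603, -0.6169, 0.1385, -0.5351)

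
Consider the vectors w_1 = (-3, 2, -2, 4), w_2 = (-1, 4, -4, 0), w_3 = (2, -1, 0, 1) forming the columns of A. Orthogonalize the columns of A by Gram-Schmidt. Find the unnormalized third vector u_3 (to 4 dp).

u_3 = (1.7582, -0.2802, -0.7198, 1.0989)

w_1 = (-3, 2, -2, 4); ‖w_1‖ = 5.7446, so e_1 = (-0.5222, 0.3482, -0.3482, 0.6963).
e_1·w_2 = (-0.5222)·(-1) + 0.3482·4 + (-0.3482)·(-4) + 0.6963·0 = 3.3075.
u_2 = w_2 − 3.3075·e_1 = (0.7273, 2.8485, -2.8485, -2.3030).
‖u_2‖ = 4.6969, so e_2 = (0.1548, 0.6065, -0.6065, -0.4903).
e_1·w_3 = (-0.5222)·2 + 0.3482·(-1) + (-0.3482)·0 + 0.6963·1 = -0.6963; e_2·w_3 = 0.1548·2 + 0.6065·(-1) + (-0.6065)·0 + (-0.4903)·1 = -0.7871.
u_3 = w_3 + 0.6963·e_1 + 0.7871·e_2 = (1.7582, -0.2802, -0.7198, 1.0989).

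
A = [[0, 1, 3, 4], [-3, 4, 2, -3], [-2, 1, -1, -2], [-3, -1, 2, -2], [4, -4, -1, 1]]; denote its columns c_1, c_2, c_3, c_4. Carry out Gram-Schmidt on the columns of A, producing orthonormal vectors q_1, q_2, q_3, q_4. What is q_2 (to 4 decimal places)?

q_2 = (0.2515, 0.4698, -0.1059, -0.7874, -0.2912)

c_1 = (0, -3, -2, -3, 4); ‖c_1‖ = 6.1644, so q_1 = (0.0000, -0.4867, -0.3244, -0.4867, 0.6489).
q_1·c_2 = 0.0000·1 + (-0.4867)·4 + (-0.3244)·1 + (-0.4867)·(-1) + 0.6489·(-4) = -4.3800.
u_2 = c_2 + 4.3800·q_1 = (1.0000, 1.8684, -0.4211, -3.1316, -1.1579).
‖u_2‖ = 3.9769, so q_2 = (0.2515, 0.4698, -0.1059, -0.7874, -0.2912).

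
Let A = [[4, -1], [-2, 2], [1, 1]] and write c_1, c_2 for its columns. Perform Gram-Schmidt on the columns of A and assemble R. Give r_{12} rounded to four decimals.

e_1 = c_1/‖c_1‖ = (4, -2, 1)/4.5826 = (0.8729, -0.4364, 0.2182).
r_{12} = e_1·c_2 = -1.5275.

r_{12} = -1.5275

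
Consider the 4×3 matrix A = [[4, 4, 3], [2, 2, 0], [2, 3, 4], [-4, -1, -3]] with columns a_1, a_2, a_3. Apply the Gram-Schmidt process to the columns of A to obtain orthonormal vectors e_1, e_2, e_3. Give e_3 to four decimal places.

e_3 = (-0.2236, -0.6708, 0.6708, -0.2236)

e_1 = a_1/‖a_1‖ = (4, 2, 2, -4)/6.3246 = (0.6325, 0.3162, 0.3162, -0.6325).
r_{12} = e_1·a_2 = 4.7434.
u_2 = a_2 − 4.7434·e_1 = (1.0000, 0.5000, 1.5000, 2.0000).
‖u_2‖ = 2.7386, so e_2 = (0.3651, 0.1826, 0.5477, 0.7303).
r_{13} = e_1·a_3 = 5.0596; r_{23} = e_2·a_3 = 1.0954.
u_3 = a_3 − 5.0596·e_1 − 1.0954·e_2 = (-0.6000, -1.8000, 1.8000, -0.6000).
‖u_3‖ = 2.6833, so e_3 = (-0.2236, -0.6708, 0.6708, -0.2236).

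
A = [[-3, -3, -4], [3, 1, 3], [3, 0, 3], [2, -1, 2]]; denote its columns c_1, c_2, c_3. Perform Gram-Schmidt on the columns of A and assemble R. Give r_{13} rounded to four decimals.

c_1 = (-3, 3, 3, 2); ‖c_1‖ = 5.5678, so q_1 = (-0.5388, 0.5388, 0.5388, 0.3592).
r_{13} = q_1·c_3 = 6.1066.

r_{13} = 6.1066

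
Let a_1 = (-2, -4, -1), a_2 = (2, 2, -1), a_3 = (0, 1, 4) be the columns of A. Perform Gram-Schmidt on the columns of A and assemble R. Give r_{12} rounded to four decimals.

a_1 = (-2, -4, -1); ‖a_1‖ = 4.5826, so e_1 = (-0.4364, -0.8729, -0.2182).
r_{12} = e_1·a_2 = -2.4004.

r_{12} = -2.4004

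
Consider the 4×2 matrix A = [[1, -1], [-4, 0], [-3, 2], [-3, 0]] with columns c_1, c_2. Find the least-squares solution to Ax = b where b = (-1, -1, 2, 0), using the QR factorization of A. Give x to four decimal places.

q_1 = c_1/‖c_1‖ = (1, -4, -3, -3)/5.9161 = (0.1690, -0.6761, -0.5071, -0.5071).
r_{12} = q_1·c_2 = -1.1832.
u_2 = c_2 + 1.1832·q_1 = (-0.8000, -0.8000, 1.4000, -0.6000).
‖u_2‖ = 1.8974, so q_2 = (-0.4216, -0.4216, 0.7379, -0.3162).
Qᵀb = (-0.5071, 2.3190).
Back-substitute: x_2 = 2.3190/1.8974 = 1.2222.
x_1 = (-0.5071 + 1.1832·1.2222)/5.9161 = 0.1587.

x = (0.1587, 1.2222)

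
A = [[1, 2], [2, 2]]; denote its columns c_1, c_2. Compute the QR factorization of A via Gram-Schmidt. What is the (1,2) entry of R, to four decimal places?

c_1 = (1, 2); ‖c_1‖ = 2.2361, so q_1 = (0.4472, 0.8944).
r_{12} = q_1·c_2 = 2.6833.

r_{12} = 2.6833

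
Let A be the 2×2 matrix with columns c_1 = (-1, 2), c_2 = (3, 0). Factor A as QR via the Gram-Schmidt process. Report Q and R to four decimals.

Q = [[-0.4472, 0.8944], [0.8944, 0.4472]], R = [[2.2361, -1.3416], [0.0000, 2.6833]]

q_1 = c_1/‖c_1‖ = (-1, 2)/2.2361 = (-0.4472, 0.8944).
r_{12} = q_1·c_2 = -1.3416.
u_2 = c_2 + 1.3416·q_1 = (2.4000, 1.2000).
‖u_2‖ = 2.6833, so q_2 = (0.8944, 0.4472).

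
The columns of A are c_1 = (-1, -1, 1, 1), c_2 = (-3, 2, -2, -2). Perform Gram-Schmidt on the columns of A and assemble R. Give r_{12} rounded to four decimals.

r_{12} = -1.5000

c_1 = (-1, -1, 1, 1); ‖c_1‖ = 2.0000, so e_1 = (-0.5000, -0.5000, 0.5000, 0.5000).
r_{12} = e_1·c_2 = -1.5000.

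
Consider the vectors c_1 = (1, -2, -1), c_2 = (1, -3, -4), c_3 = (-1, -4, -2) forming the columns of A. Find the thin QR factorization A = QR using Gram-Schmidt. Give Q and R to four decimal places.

c_1 = (1, -2, -1); ‖c_1‖ = 2.4495, so e_1 = (0.4082, -0.8165, -0.4082).
e_1·c_2 = 0.4082·1 + (-0.8165)·(-3) + (-0.4082)·(-4) = 4.4907.
u_2 = c_2 − 4.4907·e_1 = (-0.8333, 0.6667, -2.1667).
‖u_2‖ = 2.4152, so e_2 = (-0.3450, 0.2760, -0.8971).
e_1·c_3 = 0.4082·(-1) + (-0.8165)·(-4) + (-0.4082)·(-2) = 3.6742; e_2·c_3 = (-0.3450)·(-1) + 0.2760·(-4) + (-0.8971)·(-2) = 1.0351.
u_3 = c_3 − 3.6742·e_1 − 1.0351·e_2 = (-2.1429, -1.2857, 0.4286).
‖u_3‖ = 2.5355, so e_3 = (-0.8452, -0.5071, 0.1690).

Q = [[0.4082, -0.3450, -0.8452], [-0.8165, 0.2760, -0.5071], [-0.4082, -0.8971, 0.1690]], R = [[2.4495, 4.4907, 3.6742], [0.0000, 2.4152, 1.0351], [0.0000, 0.0000, 2.5355]]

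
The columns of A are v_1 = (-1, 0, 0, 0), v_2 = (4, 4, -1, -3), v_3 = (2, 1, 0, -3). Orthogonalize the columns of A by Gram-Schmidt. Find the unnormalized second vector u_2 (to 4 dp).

u_2 = (0.0000, 4.0000, -1.0000, -3.0000)

e_1 = v_1/‖v_1‖ = (-1, 0, 0, 0)/1.0000 = (-1.0000, 0.0000, 0.0000, 0.0000).
r_{12} = e_1·v_2 = -4.0000.
u_2 = v_2 + 4.0000·e_1 = (0.0000, 4.0000, -1.0000, -3.0000).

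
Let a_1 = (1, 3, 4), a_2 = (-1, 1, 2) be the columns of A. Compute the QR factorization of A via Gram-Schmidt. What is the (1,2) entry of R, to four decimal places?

e_1 = a_1/‖a_1‖ = (1, 3, 4)/5.0990 = (0.1961, 0.5883, 0.7845).
r_{12} = e_1·a_2 = 1.9612.

r_{12} = 1.9612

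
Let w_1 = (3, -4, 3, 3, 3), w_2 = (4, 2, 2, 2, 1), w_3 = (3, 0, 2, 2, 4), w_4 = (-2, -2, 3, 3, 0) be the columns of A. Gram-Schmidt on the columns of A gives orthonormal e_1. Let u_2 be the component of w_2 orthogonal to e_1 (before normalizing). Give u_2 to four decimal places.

u_2 = (2.9038, 3.4615, 0.9038, 0.9038, -0.0962)

w_1 = (3, -4, 3, 3, 3); ‖w_1‖ = 7.2111, so e_1 = (0.4160, -0.5547, 0.4160, 0.4160, 0.4160).
e_1·w_2 = 0.4160·4 + (-0.5547)·2 + 0.4160·2 + 0.4160·2 + 0.4160·1 = 2.6348.
u_2 = w_2 − 2.6348·e_1 = (2.9038, 3.4615, 0.9038, 0.9038, -0.0962).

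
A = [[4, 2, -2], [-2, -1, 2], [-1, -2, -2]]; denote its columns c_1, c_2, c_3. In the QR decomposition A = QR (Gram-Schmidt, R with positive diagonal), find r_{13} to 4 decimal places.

r_{13} = -2.1822

q_1 = c_1/‖c_1‖ = (4, -2, -1)/4.5826 = (0.8729, -0.4364, -0.2182).
r_{13} = q_1·c_3 = -2.1822.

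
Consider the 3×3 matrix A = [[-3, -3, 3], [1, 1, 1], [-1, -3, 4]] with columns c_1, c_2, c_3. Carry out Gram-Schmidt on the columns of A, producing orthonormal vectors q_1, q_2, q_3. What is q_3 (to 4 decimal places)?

c_1 = (-3, 1, -1); ‖c_1‖ = 3.3166, so q_1 = (-0.9045, 0.3015, -0.3015).
q_1·c_2 = (-0.9045)·(-3) + 0.3015·1 + (-0.3015)·(-3) = 3.9196.
u_2 = c_2 − 3.9196·q_1 = (0.5455, -0.1818, -1.8182).
‖u_2‖ = 1.9069, so q_2 = (0.2860, -0.0953, -0.9535).
q_1·c_3 = (-0.9045)·3 + 0.3015·1 + (-0.3015)·4 = -3.6181; q_2·c_3 = 0.2860·3 + (-0.0953)·1 + (-0.9535)·4 = -3.0511.
u_3 = c_3 + 3.6181·q_1 + 3.0511·q_2 = (0.6000, 1.8000, 0.0000).
‖u_3‖ = 1.8974, so q_3 = (0.3162, 0.9487, 0.0000).

q_3 = (0.3162, 0.9487, 0.0000)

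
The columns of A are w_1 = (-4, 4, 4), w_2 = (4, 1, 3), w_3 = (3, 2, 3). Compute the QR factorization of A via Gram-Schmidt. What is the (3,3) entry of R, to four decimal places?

w_1 = (-4, 4, 4); ‖w_1‖ = 6.9282, so e_1 = (-0.5774, 0.5774, 0.5774).
e_1·w_2 = (-0.5774)·4 + 0.5774·1 + 0.5774·3 = 0.0000.
u_2 = w_2 + 0.0000·e_1 = (4.0000, 1.0000, 3.0000).
‖u_2‖ = 5.0990, so e_2 = (0.7845, 0.1961, 0.5883).
e_1·w_3 = (-0.5774)·3 + 0.5774·2 + 0.5774·3 = 1.1547; e_2·w_3 = 0.7845·3 + 0.1961·2 + 0.5883·3 = 4.5107.
u_3 = w_3 − 1.1547·e_1 − 4.5107·e_2 = (0.1282, 0.4487, -0.3205).
r_{33} = ‖u_3‖ = 0.5661.

r_{33} = 0.5661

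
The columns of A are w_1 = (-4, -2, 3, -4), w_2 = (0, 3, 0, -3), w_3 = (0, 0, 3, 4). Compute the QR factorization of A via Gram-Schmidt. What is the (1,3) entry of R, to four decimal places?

r_{13} = -1.0435

q_1 = w_1/‖w_1‖ = (-4, -2, 3, -4)/6.7082 = (-0.5963, -0.2981, 0.4472, -0.5963).
r_{13} = q_1·w_3 = -1.0435.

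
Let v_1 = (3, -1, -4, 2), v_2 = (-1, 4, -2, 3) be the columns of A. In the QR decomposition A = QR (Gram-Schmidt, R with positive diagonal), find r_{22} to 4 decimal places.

v_1 = (3, -1, -4, 2); ‖v_1‖ = 5.4772, so q_1 = (0.5477, -0.1826, -0.7303, 0.3651).
q_1·v_2 = 0.5477·(-1) + (-0.1826)·4 + (-0.7303)·(-2) + 0.3651·3 = 1.2780.
u_2 = v_2 − 1.2780·q_1 = (-1.7000, 4.2333, -1.0667, 2.5333).
r_{22} = ‖u_2‖ = 5.3260.

r_{22} = 5.3260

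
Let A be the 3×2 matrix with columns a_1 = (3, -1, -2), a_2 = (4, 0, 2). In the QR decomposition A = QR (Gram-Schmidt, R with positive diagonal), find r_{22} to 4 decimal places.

a_1 = (3, -1, -2); ‖a_1‖ = 3.7417, so q_1 = (0.8018, -0.2673, -0.5345).
q_1·a_2 = 0.8018·4 + (-0.2673)·0 + (-0.5345)·2 = 2.1381.
u_2 = a_2 − 2.1381·q_1 = (2.2857, 0.5714, 3.1429).
r_{22} = ‖u_2‖ = 3.9279.

r_{22} = 3.9279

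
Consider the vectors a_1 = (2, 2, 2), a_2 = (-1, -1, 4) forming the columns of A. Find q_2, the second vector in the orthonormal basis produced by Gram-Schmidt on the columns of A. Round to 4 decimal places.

q_2 = (-0.4082, -0.4082, 0.8165)

a_1 = (2, 2, 2); ‖a_1‖ = 3.4641, so q_1 = (0.5774, 0.5774, 0.5774).
q_1·a_2 = 0.5774·(-1) + 0.5774·(-1) + 0.5774·4 = 1.1547.
u_2 = a_2 − 1.1547·q_1 = (-1.6667, -1.6667, 3.3333).
‖u_2‖ = 4.0825, so q_2 = (-0.4082, -0.4082, 0.8165).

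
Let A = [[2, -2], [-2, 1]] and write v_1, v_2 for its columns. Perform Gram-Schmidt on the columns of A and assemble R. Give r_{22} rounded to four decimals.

e_1 = v_1/‖v_1‖ = (2, -2)/2.8284 = (0.7071, -0.7071).
r_{12} = e_1·v_2 = -2.1213.
u_2 = v_2 + 2.1213·e_1 = (-0.5000, -0.5000).
r_{22} = ‖u_2‖ = 0.7071.

r_{22} = 0.7071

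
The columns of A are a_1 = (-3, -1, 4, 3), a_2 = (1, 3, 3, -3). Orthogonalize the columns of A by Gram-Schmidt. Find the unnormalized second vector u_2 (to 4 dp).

a_1 = (-3, -1, 4, 3); ‖a_1‖ = 5.9161, so e_1 = (-0.5071, -0.1690, 0.6761, 0.5071).
e_1·a_2 = (-0.5071)·1 + (-0.1690)·3 + 0.6761·3 + 0.5071·(-3) = -0.5071.
u_2 = a_2 + 0.5071·e_1 = (0.7429, 2.9143, 3.3429, -2.7429).

u_2 = (0.7429, 2.9143, 3.3429, -2.7429)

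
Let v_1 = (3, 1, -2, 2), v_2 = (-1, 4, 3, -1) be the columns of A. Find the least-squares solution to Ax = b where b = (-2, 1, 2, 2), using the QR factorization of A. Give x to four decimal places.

v_1 = (3, 1, -2, 2); ‖v_1‖ = 4.2426, so e_1 = (0.7071, 0.2357, -0.4714, 0.4714).
e_1·v_2 = 0.7071·(-1) + 0.2357·4 + (-0.4714)·3 + 0.4714·(-1) = -1.6499.
u_2 = v_2 + 1.6499·e_1 = (0.1667, 4.3889, 2.2222, -0.2222).
‖u_2‖ = 4.9272, so e_2 = (0.0338, 0.8907, 0.4510, -0.0451).
Qᵀb = (-1.1785, 1.6349).
Back-substitute: x_2 = 1.6349/4.9272 = 0.3318.
x_1 = (-1.1785 + 1.6499·0.3318)/4.2426 = -0.1487.

x = (-0.1487, 0.3318)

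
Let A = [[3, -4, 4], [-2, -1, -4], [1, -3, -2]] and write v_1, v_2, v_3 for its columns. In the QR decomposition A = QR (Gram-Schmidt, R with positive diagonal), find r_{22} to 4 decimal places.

q_1 = v_1/‖v_1‖ = (3, -2, 1)/3.7417 = (0.8018, -0.5345, 0.2673).
r_{12} = q_1·v_2 = -3.4744.
u_2 = v_2 + 3.4744·q_1 = (-1.2143, -2.8571, -2.0714).
r_{22} = ‖u_2‖ = 3.7321.

r_{22} = 3.7321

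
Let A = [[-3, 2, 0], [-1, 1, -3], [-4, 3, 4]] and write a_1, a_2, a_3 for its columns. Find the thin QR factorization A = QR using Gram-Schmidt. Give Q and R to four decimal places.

a_1 = (-3, -1, -4); ‖a_1‖ = 5.0990, so e_1 = (-0.5883, -0.1961, -0.7845).
e_1·a_2 = (-0.5883)·2 + (-0.1961)·1 + (-0.7845)·3 = -3.7262.
u_2 = a_2 + 3.7262·e_1 = (-0.1923, 0.2692, 0.0769).
‖u_2‖ = 0.3397, so e_2 = (-0.5661, 0.7926, 0.2265).
e_1·a_3 = (-0.5883)·0 + (-0.1961)·(-3) + (-0.7845)·4 = -2.5495; e_2·a_3 = (-0.5661)·0 + 0.7926·(-3) + 0.2265·4 = -1.4720.
u_3 = a_3 + 2.5495·e_1 + 1.4720·e_2 = (-2.3333, -2.3333, 2.3333).
‖u_3‖ = 4.0415, so e_3 = (-0.5774, -0.5774, 0.5774).

Q = [[-0.5883, -0.5661, -0.5774], [-0.1961, 0.7926, -0.5774], [-0.7845, 0.2265, 0.5774]], R = [[5.0990, -3.7262, -2.5495], [0.0000, 0.3397, -1.4720], [0.0000, 0.0000, 4.0415]]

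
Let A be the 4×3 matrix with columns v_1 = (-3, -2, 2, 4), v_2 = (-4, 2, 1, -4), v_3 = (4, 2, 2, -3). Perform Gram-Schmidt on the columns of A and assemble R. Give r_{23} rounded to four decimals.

v_1 = (-3, -2, 2, 4); ‖v_1‖ = 5.7446, so e_1 = (-0.5222, -0.3482, 0.3482, 0.6963).
e_1·v_2 = (-0.5222)·(-4) + (-0.3482)·2 + 0.3482·1 + 0.6963·(-4) = -1.0445.
u_2 = v_2 + 1.0445·e_1 = (-4.5455, 1.6364, 1.3636, -3.2727).
‖u_2‖ = 5.9924, so e_2 = (-0.7585, 0.2731, 0.2276, -0.5461).
r_{23} = e_2·v_3 = -0.3944.

r_{23} = -0.3944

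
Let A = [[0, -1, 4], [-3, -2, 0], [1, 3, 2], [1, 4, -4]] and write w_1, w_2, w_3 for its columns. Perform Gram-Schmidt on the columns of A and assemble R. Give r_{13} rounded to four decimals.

r_{13} = -0.6030

w_1 = (0, -3, 1, 1); ‖w_1‖ = 3.3166, so e_1 = (0.0000, -0.9045, 0.3015, 0.3015).
r_{13} = e_1·w_3 = -0.6030.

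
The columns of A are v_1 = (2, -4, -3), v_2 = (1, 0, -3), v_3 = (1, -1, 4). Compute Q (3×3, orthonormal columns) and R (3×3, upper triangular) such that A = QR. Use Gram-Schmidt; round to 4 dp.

v_1 = (2, -4, -3); ‖v_1‖ = 5.3852, so q_1 = (0.3714, -0.7428, -0.5571).
q_1·v_2 = 0.3714·1 + (-0.7428)·0 + (-0.5571)·(-3) = 2.0426.
u_2 = v_2 − 2.0426·q_1 = (0.2414, 1.5172, -1.8621).
‖u_2‖ = 2.4140, so q_2 = (0.1000, 0.6285, -0.7713).
q_1·v_3 = 0.3714·1 + (-0.7428)·(-1) + (-0.5571)·4 = -1.1142; q_2·v_3 = 0.1000·1 + 0.6285·(-1) + (-0.7713)·4 = -3.6139.
u_3 = v_3 + 1.1142·q_1 + 3.6139·q_2 = (1.7751, 0.4438, 0.5917).
‖u_3‖ = 1.9231, so q_3 = (0.9231, 0.2308, 0.3077).

Q = [[0.3714, 0.1000, 0.9231], [-0.7428, 0.6285, 0.2308], [-0.5571, -0.7713, 0.3077]], R = [[5.3852, 2.0426, -1.1142], [0.0000, 2.4140, -3.6139], [0.0000, 0.0000, 1.9231]]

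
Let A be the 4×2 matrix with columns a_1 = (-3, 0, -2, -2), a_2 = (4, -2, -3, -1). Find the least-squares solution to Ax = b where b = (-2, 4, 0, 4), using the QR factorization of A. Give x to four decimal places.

a_1 = (-3, 0, -2, -2); ‖a_1‖ = 4.1231, so q_1 = (-0.7276, 0.0000, -0.4851, -0.4851).
q_1·a_2 = (-0.7276)·4 + 0.0000·(-2) + (-0.4851)·(-3) + (-0.4851)·(-1) = -0.9701.
u_2 = a_2 + 0.9701·q_1 = (3.2941, -2.0000, -3.4706, -1.4706).
‖u_2‖ = 5.3906, so q_2 = (0.6111, -0.3710, -0.6438, -0.2728).
Qᵀb = (-0.4851, -3.7974).
Back-substitute: x_2 = -3.7974/5.3906 = -0.7045.
x_1 = (-0.4851 + 0.9701·(-0.7045))/4.1231 = -0.2834.

x = (-0.2834, -0.7045)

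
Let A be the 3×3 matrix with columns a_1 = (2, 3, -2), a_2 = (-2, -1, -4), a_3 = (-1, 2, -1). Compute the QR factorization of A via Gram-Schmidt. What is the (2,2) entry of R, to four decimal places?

a_1 = (2, 3, -2); ‖a_1‖ = 4.1231, so q_1 = (0.4851, 0.7276, -0.4851).
q_1·a_2 = 0.4851·(-2) + 0.7276·(-1) + (-0.4851)·(-4) = 0.2425.
u_2 = a_2 − 0.2425·q_1 = (-2.1176, -1.1765, -3.8824).
r_{22} = ‖u_2‖ = 4.5762.

r_{22} = 4.5762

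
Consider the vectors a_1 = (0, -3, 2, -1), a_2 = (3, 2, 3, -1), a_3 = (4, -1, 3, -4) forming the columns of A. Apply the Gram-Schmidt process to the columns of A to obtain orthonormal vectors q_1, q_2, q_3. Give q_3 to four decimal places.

q_3 = (0.3774, -0.1174, -0.5455, -0.7390)

a_1 = (0, -3, 2, -1); ‖a_1‖ = 3.7417, so q_1 = (0.0000, -0.8018, 0.5345, -0.2673).
q_1·a_2 = 0.0000·3 + (-0.8018)·2 + 0.5345·3 + (-0.2673)·(-1) = 0.2673.
u_2 = a_2 − 0.2673·q_1 = (3.0000, 2.2143, 2.8571, -0.9286).
‖u_2‖ = 4.7884, so q_2 = (0.6265, 0.4624, 0.5967, -0.1939).
q_1·a_3 = 0.0000·4 + (-0.8018)·(-1) + 0.5345·3 + (-0.2673)·(-4) = 3.4744; q_2·a_3 = 0.6265·4 + 0.4624·(-1) + 0.5967·3 + (-0.1939)·(-4) = 4.6094.
u_3 = a_3 − 3.4744·q_1 − 4.6094·q_2 = (1.1121, -0.3458, -1.6075, -2.1776).
‖u_3‖ = 2.9466, so q_3 = (0.3774, -0.1174, -0.5455, -0.7390).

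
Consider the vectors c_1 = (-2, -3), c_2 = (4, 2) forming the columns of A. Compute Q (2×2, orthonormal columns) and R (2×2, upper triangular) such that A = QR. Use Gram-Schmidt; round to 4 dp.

Q = [[-0.5547, 0.8321], [-0.8321, -0.5547]], R = [[3.6056, -3.8829], [0.0000, 2.2188]]

c_1 = (-2, -3); ‖c_1‖ = 3.6056, so e_1 = (-0.5547, -0.8321).
e_1·c_2 = (-0.5547)·4 + (-0.8321)·2 = -3.8829.
u_2 = c_2 + 3.8829·e_1 = (1.8462, -1.2308).
‖u_2‖ = 2.2188, so e_2 = (0.8321, -0.5547).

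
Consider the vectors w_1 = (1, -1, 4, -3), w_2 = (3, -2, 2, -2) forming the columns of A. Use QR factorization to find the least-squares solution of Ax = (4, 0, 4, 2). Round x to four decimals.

w_1 = (1, -1, 4, -3); ‖w_1‖ = 5.1962, so e_1 = (0.1925, -0.1925, 0.7698, -0.5774).
e_1·w_2 = 0.1925·3 + (-0.1925)·(-2) + 0.7698·2 + (-0.5774)·(-2) = 3.6566.
u_2 = w_2 − 3.6566·e_1 = (2.2963, -1.2963, -0.8148, 0.1111).
‖u_2‖ = 2.7622, so e_2 = (0.8313, -0.4693, -0.2950, 0.0402).
Qᵀb = (2.6943, 2.2258).
Back-substitute: x_2 = 2.2258/2.7622 = 0.8058.
x_1 = (2.6943 − 3.6566·0.8058)/5.1962 = -0.0485.

x = (-0.0485, 0.8058)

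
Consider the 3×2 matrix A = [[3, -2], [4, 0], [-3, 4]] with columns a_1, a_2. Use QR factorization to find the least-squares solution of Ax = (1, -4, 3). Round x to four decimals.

a_1 = (3, 4, -3); ‖a_1‖ = 5.8310, so e_1 = (0.5145, 0.6860, -0.5145).
e_1·a_2 = 0.5145·(-2) + 0.6860·0 + (-0.5145)·4 = -3.0870.
u_2 = a_2 + 3.0870·e_1 = (-0.4118, 2.1176, 2.4118).
‖u_2‖ = 3.2358, so e_2 = (-0.1273, 0.6544, 0.7453).
Qᵀb = (-3.7730, -0.5090).
Back-substitute: x_2 = -0.5090/3.2358 = -0.1573.
x_1 = (-3.7730 + 3.0870·(-0.1573))/5.8310 = -0.7303.

x = (-0.7303, -0.1573)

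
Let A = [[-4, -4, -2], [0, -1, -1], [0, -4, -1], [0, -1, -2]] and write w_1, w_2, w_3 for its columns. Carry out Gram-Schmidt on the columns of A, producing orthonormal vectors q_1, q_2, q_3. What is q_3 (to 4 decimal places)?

w_1 = (-4, 0, 0, 0); ‖w_1‖ = 4.0000, so q_1 = (-1.0000, 0.0000, 0.0000, 0.0000).
q_1·w_2 = (-1.0000)·(-4) + 0.0000·(-1) + 0.0000·(-4) + 0.0000·(-1) = 4.0000.
u_2 = w_2 − 4.0000·q_1 = (0.0000, -1.0000, -4.0000, -1.0000).
‖u_2‖ = 4.2426, so q_2 = (0.0000, -0.2357, -0.9428, -0.2357).
q_1·w_3 = (-1.0000)·(-2) + 0.0000·(-1) + 0.0000·(-1) + 0.0000·(-2) = 2.0000; q_2·w_3 = 0.0000·(-2) + (-0.2357)·(-1) + (-0.9428)·(-1) + (-0.2357)·(-2) = 1.6499.
u_3 = w_3 − 2.0000·q_1 − 1.6499·q_2 = (0.0000, -0.6111, 0.5556, -1.6111).
‖u_3‖ = 1.8105, so q_3 = (0.0000, -0.3375, 0.3069, -0.8899).

q_3 = (0.0000, -0.3375, 0.3069, -0.8899)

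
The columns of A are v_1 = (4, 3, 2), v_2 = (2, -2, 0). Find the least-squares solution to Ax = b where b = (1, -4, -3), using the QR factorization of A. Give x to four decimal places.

v_1 = (4, 3, 2); ‖v_1‖ = 5.3852, so q_1 = (0.7428, 0.5571, 0.3714).
q_1·v_2 = 0.7428·2 + 0.5571·(-2) + 0.3714·0 = 0.3714.
u_2 = v_2 − 0.3714·q_1 = (1.7241, -2.2069, -0.1379).
‖u_2‖ = 2.8039, so q_2 = (0.6149, -0.7871, -0.0492).
Qᵀb = (-2.5997, 3.9108).
Back-substitute: x_2 = 3.9108/2.8039 = 1.3947.
x_1 = (-2.5997 − 0.3714·1.3947)/5.3852 = -0.5789.

x = (-0.5789, 1.3947)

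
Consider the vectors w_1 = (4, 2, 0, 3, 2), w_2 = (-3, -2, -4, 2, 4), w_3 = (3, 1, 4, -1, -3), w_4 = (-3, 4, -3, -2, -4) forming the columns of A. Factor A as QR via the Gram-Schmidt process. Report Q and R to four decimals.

w_1 = (4, 2, 0, 3, 2); ‖w_1‖ = 5.7446, so q_1 = (0.6963, 0.3482, 0.0000, 0.5222, 0.3482).
q_1·w_2 = 0.6963·(-3) + 0.3482·(-2) + 0.0000·(-4) + 0.5222·2 + 0.3482·4 = -0.3482.
u_2 = w_2 + 0.3482·q_1 = (-2.7576, -1.8788, -4.0000, 2.1818, 4.1212).
‖u_2‖ = 6.9913, so q_2 = (-0.3944, -0.2687, -0.5721, 0.3121, 0.5895).
q_1·w_3 = 0.6963·3 + 0.3482·1 + 0.0000·4 + 0.5222·(-1) + 0.3482·(-3) = 0.8704; q_2·w_3 = (-0.3944)·3 + (-0.2687)·1 + (-0.5721)·4 + 0.3121·(-1) + 0.5895·(-3) = -5.8211.
u_3 = w_3 − 0.8704·q_1 + 5.8211·q_2 = (0.0980, -0.8673, 0.6696, 0.3621, 0.1283).
‖u_3‖ = 1.1652, so q_3 = (0.0841, -0.7444, 0.5746, 0.3107, 0.1101).
q_1·w_4 = 0.6963·(-3) + 0.3482·4 + 0.0000·(-3) + 0.5222·(-2) + 0.3482·(-4) = -3.1334; q_2·w_4 = (-0.3944)·(-3) + (-0.2687)·4 + (-0.5721)·(-3) + 0.3121·(-2) + 0.5895·(-4) = -1.1573; q_3·w_4 = 0.0841·(-3) + (-0.7444)·4 + 0.5746·(-3) + 0.3107·(-2) + 0.1101·(-4) = -6.0155.
u_4 = w_4 + 3.1334·q_1 + 1.1573·q_2 + 6.0155·q_3 = (-0.7689, 0.3023, -0.2055, 1.8667, -1.5644).
‖u_4‖ = 2.5800, so q_4 = (-0.2980, 0.1172, -0.0796, 0.7235, -0.6063).

Q = [[0.6963, -0.3944, 0.0841, -0.2980], [0.3482, -0.2687, -0.7444, 0.1172], [0.0000, -0.5721, 0.5746, -0.0796], [0.5222, 0.3121, 0.3107, 0.7235], [0.3482, 0.5895, 0.1101, -0.6063]], R = [[5.7446, -0.3482, 0.8704, -3.1334], [0.0000, 6.9913, -5.8211, -1.1573], [0.0000, 0.0000, 1.1652, -6.0155], [0.0000, 0.0000, 0.0000, 2.5800]]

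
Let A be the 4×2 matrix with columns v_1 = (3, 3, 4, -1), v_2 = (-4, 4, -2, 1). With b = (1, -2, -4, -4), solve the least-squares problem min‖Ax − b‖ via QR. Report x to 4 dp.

q_1 = v_1/‖v_1‖ = (3, 3, 4, -1)/5.9161 = (0.5071, 0.5071, 0.6761, -0.1690).
r_{12} = q_1·v_2 = -1.5213.
u_2 = v_2 + 1.5213·q_1 = (-3.2286, 4.7714, -0.9714, 0.7429).
‖u_2‖ = 5.8895, so q_2 = (-0.5482, 0.8102, -0.1649, 0.1261).
Qᵀb = (-2.5355, -2.0133).
Back-substitute: x_2 = -2.0133/5.8895 = -0.3418.
x_1 = (-2.5355 + 1.5213·(-0.3418))/5.9161 = -0.5165.

x = (-0.5165, -0.3418)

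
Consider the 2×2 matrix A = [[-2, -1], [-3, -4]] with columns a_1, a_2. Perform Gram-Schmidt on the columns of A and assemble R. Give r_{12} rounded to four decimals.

r_{12} = 3.8829

a_1 = (-2, -3); ‖a_1‖ = 3.6056, so e_1 = (-0.5547, -0.8321).
r_{12} = e_1·a_2 = 3.8829.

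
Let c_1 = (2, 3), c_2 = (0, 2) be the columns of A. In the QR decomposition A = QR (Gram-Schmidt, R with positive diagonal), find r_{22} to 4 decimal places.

e_1 = c_1/‖c_1‖ = (2, 3)/3.6056 = (0.5547, 0.8321).
r_{12} = e_1·c_2 = 1.6641.
u_2 = c_2 − 1.6641·e_1 = (-0.9231, 0.6154).
r_{22} = ‖u_2‖ = 1.1094.

r_{22} = 1.1094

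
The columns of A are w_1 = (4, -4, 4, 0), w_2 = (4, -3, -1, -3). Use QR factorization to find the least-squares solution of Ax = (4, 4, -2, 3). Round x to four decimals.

q_1 = w_1/‖w_1‖ = (4, -4, 4, 0)/6.9282 = (0.5774, -0.5774, 0.5774, 0.0000).
r_{12} = q_1·w_2 = 3.4641.
u_2 = w_2 − 3.4641·q_1 = (2.0000, -1.0000, -3.0000, -3.0000).
‖u_2‖ = 4.7958, so q_2 = (0.4170, -0.2085, -0.6255, -0.6255).
Qᵀb = (-1.1547, 0.2085).
Back-substitute: x_2 = 0.2085/4.7958 = 0.0435.
x_1 = (-1.1547 − 3.4641·0.0435)/6.9282 = -0.1884.

x = (-0.1884, 0.0435)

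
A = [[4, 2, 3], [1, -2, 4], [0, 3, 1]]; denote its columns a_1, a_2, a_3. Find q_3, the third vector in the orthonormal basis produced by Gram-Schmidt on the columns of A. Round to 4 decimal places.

q_3 = (-0.1886, 0.7544, 0.6287)

q_1 = a_1/‖a_1‖ = (4, 1, 0)/4.1231 = (0.9701, 0.2425, 0.0000).
r_{12} = q_1·a_2 = 1.4552.
u_2 = a_2 − 1.4552·q_1 = (0.5882, -2.3529, 3.0000).
‖u_2‖ = 3.8578, so q_2 = (0.1525, -0.6099, 0.7777).
r_{13} = q_1·a_3 = 3.8806; r_{23} = q_2·a_3 = -1.2046.
u_3 = a_3 − 3.8806·q_1 + 1.2046·q_2 = (-0.5810, 2.3241, 1.9368).
‖u_3‖ = 3.0806, so q_3 = (-0.1886, 0.7544, 0.6287).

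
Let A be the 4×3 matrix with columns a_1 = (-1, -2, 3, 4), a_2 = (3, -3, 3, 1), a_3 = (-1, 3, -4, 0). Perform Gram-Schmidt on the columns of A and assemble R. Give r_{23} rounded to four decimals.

a_1 = (-1, -2, 3, 4); ‖a_1‖ = 5.4772, so q_1 = (-0.1826, -0.3651, 0.5477, 0.7303).
q_1·a_2 = (-0.1826)·3 + (-0.3651)·(-3) + 0.5477·3 + 0.7303·1 = 2.9212.
u_2 = a_2 − 2.9212·q_1 = (3.5333, -1.9333, 1.4000, -1.1333).
‖u_2‖ = 4.4121, so q_2 = (0.8008, -0.4382, 0.3173, -0.2569).
r_{23} = q_2·a_3 = -3.3846.

r_{23} = -3.3846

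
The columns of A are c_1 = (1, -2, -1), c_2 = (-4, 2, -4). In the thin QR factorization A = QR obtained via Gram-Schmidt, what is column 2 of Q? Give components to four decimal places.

q_2 = (-0.5774, 0.1155, -0.8083)

q_1 = c_1/‖c_1‖ = (1, -2, -1)/2.4495 = (0.4082, -0.8165, -0.4082).
r_{12} = q_1·c_2 = -1.6330.
u_2 = c_2 + 1.6330·q_1 = (-3.3333, 0.6667, -4.6667).
‖u_2‖ = 5.7735, so q_2 = (-0.5774, 0.1155, -0.8083).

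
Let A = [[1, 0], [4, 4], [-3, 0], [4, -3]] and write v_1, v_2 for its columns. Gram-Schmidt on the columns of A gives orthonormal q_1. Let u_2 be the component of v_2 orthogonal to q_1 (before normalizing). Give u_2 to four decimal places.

v_1 = (1, 4, -3, 4); ‖v_1‖ = 6.4807, so q_1 = (0.1543, 0.6172, -0.4629, 0.6172).
q_1·v_2 = 0.1543·0 + 0.6172·4 + (-0.4629)·0 + 0.6172·(-3) = 0.6172.
u_2 = v_2 − 0.6172·q_1 = (-0.0952, 3.6190, 0.2857, -3.3810).

u_2 = (-0.0952, 3.6190, 0.2857, -3.3810)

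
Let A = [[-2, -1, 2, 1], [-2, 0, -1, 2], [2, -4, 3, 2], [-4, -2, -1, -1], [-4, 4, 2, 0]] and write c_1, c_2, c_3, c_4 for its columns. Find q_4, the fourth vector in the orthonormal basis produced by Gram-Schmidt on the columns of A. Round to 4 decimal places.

q_4 = (0.0650, 0.9081, 0.1491, -0.3849, -0.0271)

c_1 = (-2, -2, 2, -4, -4); ‖c_1‖ = 6.6332, so q_1 = (-0.3015, -0.3015, 0.3015, -0.6030, -0.6030).
q_1·c_2 = (-0.3015)·(-1) + (-0.3015)·0 + 0.3015·(-4) + (-0.6030)·(-2) + (-0.6030)·4 = -2.1106.
u_2 = c_2 + 2.1106·q_1 = (-1.6364, -0.6364, -3.3636, -3.2727, 2.7273).
‖u_2‖ = 5.7049, so q_2 = (-0.2868, -0.1115, -0.5896, -0.5737, 0.4781).
q_1·c_3 = (-0.3015)·2 + (-0.3015)·(-1) + 0.3015·3 + (-0.6030)·(-1) + (-0.6030)·2 = 0.0000; q_2·c_3 = (-0.2868)·2 + (-0.1115)·(-1) + (-0.5896)·3 + (-0.5737)·(-1) + 0.4781·2 = -0.7012.
u_3 = c_3 + 0.0000·q_1 + 0.7012·q_2 = (1.7989, -1.0782, 2.5866, -1.4022, 2.3352).
‖u_3‖ = 4.3021, so q_3 = (0.4181, -0.2506, 0.6012, -0.3259, 0.5428).
q_1·c_4 = (-0.3015)·1 + (-0.3015)·2 + 0.3015·2 + (-0.6030)·(-1) + (-0.6030)·0 = 0.3015; q_2·c_4 = (-0.2868)·1 + (-0.1115)·2 + (-0.5896)·2 + (-0.5737)·(-1) + 0.4781·0 = -1.1155; q_3·c_4 = 0.4181·1 + (-0.2506)·2 + 0.6012·2 + (-0.3259)·(-1) + 0.5428·0 = 1.4453.
u_4 = c_4 − 0.3015·q_1 + 1.1155·q_2 − 1.4453·q_3 = (0.1666, 2.3287, 0.3824, -0.9870, -0.0694).
‖u_4‖ = 2.5644, so q_4 = (0.0650, 0.9081, 0.1491, -0.3849, -0.0271).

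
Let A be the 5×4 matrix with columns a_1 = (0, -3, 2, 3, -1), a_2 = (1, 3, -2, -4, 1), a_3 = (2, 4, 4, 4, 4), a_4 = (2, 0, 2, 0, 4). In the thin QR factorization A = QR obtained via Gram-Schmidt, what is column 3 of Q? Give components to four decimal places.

a_1 = (0, -3, 2, 3, -1); ‖a_1‖ = 4.7958, so q_1 = (0.0000, -0.6255, 0.4170, 0.6255, -0.2085).
q_1·a_2 = 0.0000·1 + (-0.6255)·3 + 0.4170·(-2) + 0.6255·(-4) + (-0.2085)·1 = -5.4214.
u_2 = a_2 + 5.4214·q_1 = (1.0000, -0.3913, 0.2609, -0.6087, -0.1304).
‖u_2‖ = 1.2683, so q_2 = (0.7884, -0.3085, 0.2057, -0.4799, -0.1028).
q_1·a_3 = 0.0000·2 + (-0.6255)·4 + 0.4170·4 + 0.6255·4 + (-0.2085)·4 = 0.8341; q_2·a_3 = 0.7884·2 + (-0.3085)·4 + 0.2057·4 + (-0.4799)·4 + (-0.1028)·4 = -1.1655.
u_3 = a_3 − 0.8341·q_1 + 1.1655·q_2 = (2.9189, 4.1622, 3.8919, 2.9189, 4.0541).
‖u_3‖ = 8.1207, so q_3 = (0.3594, 0.5125, 0.4793, 0.3594, 0.4992).

q_3 = (0.3594, 0.5125, 0.4793, 0.3594, 0.4992)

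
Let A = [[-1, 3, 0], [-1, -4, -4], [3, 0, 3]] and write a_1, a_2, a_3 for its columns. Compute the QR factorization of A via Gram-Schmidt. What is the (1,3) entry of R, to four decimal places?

e_1 = a_1/‖a_1‖ = (-1, -1, 3)/3.3166 = (-0.3015, -0.3015, 0.9045).
r_{13} = e_1·a_3 = 3.9196.

r_{13} = 3.9196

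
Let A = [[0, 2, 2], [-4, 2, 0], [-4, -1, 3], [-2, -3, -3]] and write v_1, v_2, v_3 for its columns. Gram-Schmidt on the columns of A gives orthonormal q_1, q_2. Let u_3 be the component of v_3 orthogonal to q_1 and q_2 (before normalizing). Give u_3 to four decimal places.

u_3 = (0.8447, -1.9503, 2.7826, -1.6646)

v_1 = (0, -4, -4, -2); ‖v_1‖ = 6.0000, so q_1 = (0.0000, -0.6667, -0.6667, -0.3333).
q_1·v_2 = 0.0000·2 + (-0.6667)·2 + (-0.6667)·(-1) + (-0.3333)·(-3) = 0.3333.
u_2 = v_2 − 0.3333·q_1 = (2.0000, 2.2222, -0.7778, -2.8889).
‖u_2‖ = 4.2295, so q_2 = (0.4729, 0.5254, -0.1839, -0.6830).
q_1·v_3 = 0.0000·2 + (-0.6667)·0 + (-0.6667)·3 + (-0.3333)·(-3) = -1.0000; q_2·v_3 = 0.4729·2 + 0.5254·0 + (-0.1839)·3 + (-0.6830)·(-3) = 2.4431.
u_3 = v_3 + 1.0000·q_1 − 2.4431·q_2 = (0.8447, -1.9503, 2.7826, -1.6646).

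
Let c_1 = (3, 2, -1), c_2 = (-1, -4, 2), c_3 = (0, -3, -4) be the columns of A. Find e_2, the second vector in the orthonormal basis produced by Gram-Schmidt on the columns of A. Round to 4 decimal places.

c_1 = (3, 2, -1); ‖c_1‖ = 3.7417, so e_1 = (0.8018, 0.5345, -0.2673).
e_1·c_2 = 0.8018·(-1) + 0.5345·(-4) + (-0.2673)·2 = -3.4744.
u_2 = c_2 + 3.4744·e_1 = (1.7857, -2.1429, 1.0714).
‖u_2‖ = 2.9881, so e_2 = (0.5976, -0.7171, 0.3586).

e_2 = (0.5976, -0.7171, 0.3586)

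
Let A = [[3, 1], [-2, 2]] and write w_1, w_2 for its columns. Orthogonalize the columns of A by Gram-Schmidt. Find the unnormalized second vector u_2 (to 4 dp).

w_1 = (3, -2); ‖w_1‖ = 3.6056, so e_1 = (0.8321, -0.5547).
e_1·w_2 = 0.8321·1 + (-0.5547)·2 = -0.2774.
u_2 = w_2 + 0.2774·e_1 = (1.2308, 1.8462).

u_2 = (1.2308, 1.8462)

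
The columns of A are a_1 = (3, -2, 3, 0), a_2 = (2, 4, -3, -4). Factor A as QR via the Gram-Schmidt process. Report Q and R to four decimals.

a_1 = (3, -2, 3, 0); ‖a_1‖ = 4.6904, so e_1 = (0.6396, -0.4264, 0.6396, 0.0000).
e_1·a_2 = 0.6396·2 + (-0.4264)·4 + 0.6396·(-3) + 0.0000·(-4) = -2.3452.
u_2 = a_2 + 2.3452·e_1 = (3.5000, 3.0000, -1.5000, -4.0000).
‖u_2‖ = 6.2849, so e_2 = (0.5569, 0.4773, -0.2387, -0.6364).

Q = [[0.6396, 0.5569], [-0.4264, 0.4773], [0.6396, -0.2387], [0.0000, -0.6364]], R = [[4.6904, -2.3452], [0.0000, 6.2849]]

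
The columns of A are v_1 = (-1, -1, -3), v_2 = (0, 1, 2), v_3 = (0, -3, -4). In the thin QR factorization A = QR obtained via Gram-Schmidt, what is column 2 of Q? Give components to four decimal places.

q_1 = v_1/‖v_1‖ = (-1, -1, -3)/3.3166 = (-0.3015, -0.3015, -0.9045).
r_{12} = q_1·v_2 = -2.1106.
u_2 = v_2 + 2.1106·q_1 = (-0.6364, 0.3636, 0.0909).
‖u_2‖ = 0.7385, so q_2 = (-0.8616, 0.4924, 0.1231).

q_2 = (-0.8616, 0.4924, 0.1231)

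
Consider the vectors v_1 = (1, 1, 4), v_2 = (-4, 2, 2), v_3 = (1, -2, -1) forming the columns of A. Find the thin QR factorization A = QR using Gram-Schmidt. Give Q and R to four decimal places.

Q = [[0.2357, -0.9239, -0.3015], [0.2357, 0.3553, -0.9045], [0.9428, 0.1421, 0.3015]], R = [[4.2426, 1.4142, -1.1785], [0.0000, 4.6904, -1.7767], [0.0000, 0.0000, 1.2060]]

v_1 = (1, 1, 4); ‖v_1‖ = 4.2426, so e_1 = (0.2357, 0.2357, 0.9428).
e_1·v_2 = 0.2357·(-4) + 0.2357·2 + 0.9428·2 = 1.4142.
u_2 = v_2 − 1.4142·e_1 = (-4.3333, 1.6667, 0.6667).
‖u_2‖ = 4.6904, so e_2 = (-0.9239, 0.3553, 0.1421).
e_1·v_3 = 0.2357·1 + 0.2357·(-2) + 0.9428·(-1) = -1.1785; e_2·v_3 = (-0.9239)·1 + 0.3553·(-2) + 0.1421·(-1) = -1.7767.
u_3 = v_3 + 1.1785·e_1 + 1.7767·e_2 = (-0.3636, -1.0909, 0.3636).
‖u_3‖ = 1.2060, so e_3 = (-0.3015, -0.9045, 0.3015).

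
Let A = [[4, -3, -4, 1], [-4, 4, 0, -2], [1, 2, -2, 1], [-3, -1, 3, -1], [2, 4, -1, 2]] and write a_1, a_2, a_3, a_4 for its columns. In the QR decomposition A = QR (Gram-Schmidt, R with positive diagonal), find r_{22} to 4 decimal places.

q_1 = a_1/‖a_1‖ = (4, -4, 1, -3, 2)/6.7823 = (0.5898, -0.5898, 0.1474, -0.4423, 0.2949).
r_{12} = q_1·a_2 = -2.2116.
u_2 = a_2 + 2.2116·q_1 = (-1.6957, 2.6957, 2.3261, -1.9783, 4.6522).
r_{22} = ‖u_2‖ = 6.4116.

r_{22} = 6.4116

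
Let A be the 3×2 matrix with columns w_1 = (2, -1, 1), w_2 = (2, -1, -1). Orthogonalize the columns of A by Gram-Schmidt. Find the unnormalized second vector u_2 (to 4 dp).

q_1 = w_1/‖w_1‖ = (2, -1, 1)/2.4495 = (0.8165, -0.4082, 0.4082).
r_{12} = q_1·w_2 = 1.6330.
u_2 = w_2 − 1.6330·q_1 = (0.6667, -0.3333, -1.6667).

u_2 = (0.6667, -0.3333, -1.6667)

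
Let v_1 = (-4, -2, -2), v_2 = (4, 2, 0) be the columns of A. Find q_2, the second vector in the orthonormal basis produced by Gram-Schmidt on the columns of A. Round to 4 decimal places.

q_1 = v_1/‖v_1‖ = (-4, -2, -2)/4.8990 = (-0.8165, -0.4082, -0.4082).
r_{12} = q_1·v_2 = -4.0825.
u_2 = v_2 + 4.0825·q_1 = (0.6667, 0.3333, -1.6667).
‖u_2‖ = 1.8257, so q_2 = (0.3651, 0.1826, -0.9129).

q_2 = (0.3651, 0.1826, -0.9129)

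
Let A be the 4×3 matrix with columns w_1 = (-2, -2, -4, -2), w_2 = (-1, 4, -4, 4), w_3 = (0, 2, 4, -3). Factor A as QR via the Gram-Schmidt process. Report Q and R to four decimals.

w_1 = (-2, -2, -4, -2); ‖w_1‖ = 5.2915, so q_1 = (-0.3780, -0.3780, -0.7559, -0.3780).
q_1·w_2 = (-0.3780)·(-1) + (-0.3780)·4 + (-0.7559)·(-4) + (-0.3780)·4 = 0.3780.
u_2 = w_2 − 0.3780·q_1 = (-0.8571, 4.1429, -3.7143, 4.1429).
‖u_2‖ = 6.9898, so q_2 = (-0.1226, 0.5927, -0.5314, 0.5927).
q_1·w_3 = (-0.3780)·0 + (-0.3780)·2 + (-0.7559)·4 + (-0.3780)·(-3) = -2.6458; q_2·w_3 = (-0.1226)·0 + 0.5927·2 + (-0.5314)·4 + 0.5927·(-3) = -2.7183.
u_3 = w_3 + 2.6458·q_1 + 2.7183·q_2 = (-1.3333, 2.6111, 0.5556, -2.3889).
‖u_3‖ = 3.8224, so q_3 = (-0.3488, 0.6831, 0.1453, -0.6250).

Q = [[-0.3780, -0.1226, -0.3488], [-0.3780, 0.5927, 0.6831], [-0.7559, -0.5314, 0.1453], [-0.3780, 0.5927, -0.6250]], R = [[5.2915, 0.3780, -2.6458], [0.0000, 6.9898, -2.7183], [0.0000, 0.0000, 3.8224]]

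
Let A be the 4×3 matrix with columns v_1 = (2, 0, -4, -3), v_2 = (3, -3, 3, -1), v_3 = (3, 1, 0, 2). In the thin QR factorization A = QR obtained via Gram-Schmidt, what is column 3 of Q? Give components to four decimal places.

q_3 = (0.6924, 0.3912, -0.1020, 0.5976)

v_1 = (2, 0, -4, -3); ‖v_1‖ = 5.3852, so q_1 = (0.3714, 0.0000, -0.7428, -0.5571).
q_1·v_2 = 0.3714·3 + 0.0000·(-3) + (-0.7428)·3 + (-0.5571)·(-1) = -0.5571.
u_2 = v_2 + 0.5571·q_1 = (3.2069, -3.0000, 2.5862, -1.3103).
‖u_2‖ = 5.2621, so q_2 = (0.6094, -0.5701, 0.4915, -0.2490).
q_1·v_3 = 0.3714·3 + 0.0000·1 + (-0.7428)·0 + (-0.5571)·2 = 0.0000; q_2·v_3 = 0.6094·3 + (-0.5701)·1 + 0.4915·0 + (-0.2490)·2 = 0.7602.
u_3 = v_3 + 0.0000·q_1 − 0.7602·q_2 = (2.5367, 1.4334, -0.3736, 2.1893).
‖u_3‖ = 3.6636, so q_3 = (0.6924, 0.3912, -0.1020, 0.5976).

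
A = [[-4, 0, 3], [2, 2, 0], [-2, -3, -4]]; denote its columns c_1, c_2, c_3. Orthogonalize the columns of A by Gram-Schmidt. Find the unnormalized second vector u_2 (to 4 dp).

u_2 = (1.6667, 1.1667, -2.1667)

c_1 = (-4, 2, -2); ‖c_1‖ = 4.8990, so q_1 = (-0.8165, 0.4082, -0.4082).
q_1·c_2 = (-0.8165)·0 + 0.4082·2 + (-0.4082)·(-3) = 2.0412.
u_2 = c_2 − 2.0412·q_1 = (1.6667, 1.1667, -2.1667).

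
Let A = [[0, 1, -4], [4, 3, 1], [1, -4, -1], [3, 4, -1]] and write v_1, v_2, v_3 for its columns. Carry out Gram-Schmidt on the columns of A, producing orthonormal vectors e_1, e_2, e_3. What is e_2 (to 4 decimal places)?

e_2 = (0.1938, -0.0149, -0.9244, 0.3280)

v_1 = (0, 4, 1, 3); ‖v_1‖ = 5.0990, so e_1 = (0.0000, 0.7845, 0.1961, 0.5883).
e_1·v_2 = 0.0000·1 + 0.7845·3 + 0.1961·(-4) + 0.5883·4 = 3.9223.
u_2 = v_2 − 3.9223·e_1 = (1.0000, -0.0769, -4.7692, 1.6923).
‖u_2‖ = 5.1590, so e_2 = (0.1938, -0.0149, -0.9244, 0.3280).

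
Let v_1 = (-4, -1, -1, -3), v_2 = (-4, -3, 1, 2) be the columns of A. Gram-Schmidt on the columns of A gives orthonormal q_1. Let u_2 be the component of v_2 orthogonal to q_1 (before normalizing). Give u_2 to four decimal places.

u_2 = (-2.2222, -2.5556, 1.4444, 3.3333)

v_1 = (-4, -1, -1, -3); ‖v_1‖ = 5.1962, so q_1 = (-0.7698, -0.1925, -0.1925, -0.5774).
q_1·v_2 = (-0.7698)·(-4) + (-0.1925)·(-3) + (-0.1925)·1 + (-0.5774)·2 = 2.3094.
u_2 = v_2 − 2.3094·q_1 = (-2.2222, -2.5556, 1.4444, 3.3333).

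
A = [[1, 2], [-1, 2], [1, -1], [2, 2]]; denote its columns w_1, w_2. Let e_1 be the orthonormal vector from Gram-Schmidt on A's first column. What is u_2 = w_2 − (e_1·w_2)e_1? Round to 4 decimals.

u_2 = (1.5714, 2.4286, -1.4286, 1.1429)

w_1 = (1, -1, 1, 2); ‖w_1‖ = 2.6458, so e_1 = (0.3780, -0.3780, 0.3780, 0.7559).
e_1·w_2 = 0.3780·2 + (-0.3780)·2 + 0.3780·(-1) + 0.7559·2 = 1.1339.
u_2 = w_2 − 1.1339·e_1 = (1.5714, 2.4286, -1.4286, 1.1429).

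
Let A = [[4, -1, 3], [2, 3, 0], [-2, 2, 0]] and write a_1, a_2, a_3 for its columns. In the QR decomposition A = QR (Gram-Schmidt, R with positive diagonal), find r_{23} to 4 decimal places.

r_{23} = -0.5377

a_1 = (4, 2, -2); ‖a_1‖ = 4.8990, so e_1 = (0.8165, 0.4082, -0.4082).
e_1·a_2 = 0.8165·(-1) + 0.4082·3 + (-0.4082)·2 = -0.4082.
u_2 = a_2 + 0.4082·e_1 = (-0.6667, 3.1667, 1.8333).
‖u_2‖ = 3.7193, so e_2 = (-0.1792, 0.8514, 0.4929).
r_{23} = e_2·a_3 = -0.5377.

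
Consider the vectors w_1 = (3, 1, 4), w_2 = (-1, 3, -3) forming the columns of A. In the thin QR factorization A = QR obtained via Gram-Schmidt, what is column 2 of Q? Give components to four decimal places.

q_2 = (0.1048, 0.9435, -0.3145)

w_1 = (3, 1, 4); ‖w_1‖ = 5.0990, so q_1 = (0.5883, 0.1961, 0.7845).
q_1·w_2 = 0.5883·(-1) + 0.1961·3 + 0.7845·(-3) = -2.3534.
u_2 = w_2 + 2.3534·q_1 = (0.3846, 3.4615, -1.1538).
‖u_2‖ = 3.6690, so q_2 = (0.1048, 0.9435, -0.3145).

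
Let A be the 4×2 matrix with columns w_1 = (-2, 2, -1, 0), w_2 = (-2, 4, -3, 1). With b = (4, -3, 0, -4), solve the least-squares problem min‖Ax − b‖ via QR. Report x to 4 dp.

w_1 = (-2, 2, -1, 0); ‖w_1‖ = 3.0000, so e_1 = (-0.6667, 0.6667, -0.3333, 0.0000).
e_1·w_2 = (-0.6667)·(-2) + 0.6667·4 + (-0.3333)·(-3) + 0.0000·1 = 5.0000.
u_2 = w_2 − 5.0000·e_1 = (1.3333, 0.6667, -1.3333, 1.0000).
‖u_2‖ = 2.2361, so e_2 = (0.5963, 0.2981, -0.5963, 0.4472).
Qᵀb = (-4.6667, -0.2981).
Back-substitute: x_2 = -0.2981/2.2361 = -0.1333.
x_1 = (-4.6667 − 5.0000·(-0.1333))/3.0000 = -1.3333.

x = (-1.3333, -0.1333)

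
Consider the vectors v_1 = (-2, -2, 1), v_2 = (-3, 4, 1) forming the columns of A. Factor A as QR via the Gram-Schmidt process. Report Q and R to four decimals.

q_1 = v_1/‖v_1‖ = (-2, -2, 1)/3.0000 = (-0.6667, -0.6667, 0.3333).
r_{12} = q_1·v_2 = -0.3333.
u_2 = v_2 + 0.3333·q_1 = (-3.2222, 3.7778, 1.1111).
‖u_2‖ = 5.0881, so q_2 = (-0.6333, 0.7425, 0.2184).

Q = [[-0.6667, -0.6333], [-0.6667, 0.7425], [0.3333, 0.2184]], R = [[3.0000, -0.3333], [0.0000, 5.0881]]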